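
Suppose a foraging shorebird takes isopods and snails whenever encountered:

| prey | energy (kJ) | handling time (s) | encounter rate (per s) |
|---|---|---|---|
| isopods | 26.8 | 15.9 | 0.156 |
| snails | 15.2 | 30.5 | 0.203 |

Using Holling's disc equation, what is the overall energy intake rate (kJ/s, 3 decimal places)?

0.751 kJ/s

R = (0.156×26.8 + 0.203×15.2) / (1 + 0.156×15.9 + 0.203×30.5) = 7.266/9.672 = 0.7513 kJ/s.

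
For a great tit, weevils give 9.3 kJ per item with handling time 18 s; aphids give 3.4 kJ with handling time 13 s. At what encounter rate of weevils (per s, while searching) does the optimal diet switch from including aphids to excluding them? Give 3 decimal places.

0.057 per s

Drop aphids once their profitability E₂/h₂ falls below the rate achievable on weevils alone: E₂/h₂ = λE₁/(1 + λh₁).
Solve for λ: λE₁h₂ = E₂(1 + λh₁) → λ(E₁h₂ − E₂h₁) = E₂ → λ = E₂/(E₁h₂ − E₂h₁).
λ = 3.4/(9.3×13 − 3.4×18) = 3.4/59.7 = 0.05695 per s.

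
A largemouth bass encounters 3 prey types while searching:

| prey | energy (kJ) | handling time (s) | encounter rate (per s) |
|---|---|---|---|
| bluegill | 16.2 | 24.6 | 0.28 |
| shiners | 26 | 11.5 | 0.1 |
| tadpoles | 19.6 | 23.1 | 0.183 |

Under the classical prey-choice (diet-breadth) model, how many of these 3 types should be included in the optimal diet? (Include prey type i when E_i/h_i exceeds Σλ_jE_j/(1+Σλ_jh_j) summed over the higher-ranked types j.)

Rank by E/h (kJ/s): shiners 2.26, tadpoles 0.848, bluegill 0.659. Include each in turn until the next type's E/h falls below the running intake rate.
Rate on top 1: 1.209. tadpoles: 0.848 < 1.209 → exclude; stop.
Optimal diet: shiners — 1 of 3 types.

1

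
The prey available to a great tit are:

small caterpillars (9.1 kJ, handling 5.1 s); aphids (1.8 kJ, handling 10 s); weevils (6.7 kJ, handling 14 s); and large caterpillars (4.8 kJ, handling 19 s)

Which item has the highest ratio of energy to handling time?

Profitability E/h (kJ/s): small caterpillars = 9.1/5.1 = 1.78, aphids = 1.8/10 = 0.18, weevils = 6.7/14 = 0.479, large caterpillars = 4.8/19 = 0.253.
Ranked: small caterpillars > weevils > large caterpillars > aphids.

small caterpillars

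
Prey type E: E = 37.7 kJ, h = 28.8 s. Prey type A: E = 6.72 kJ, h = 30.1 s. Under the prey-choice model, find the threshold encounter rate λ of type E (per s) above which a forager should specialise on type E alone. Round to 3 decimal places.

0.007 per s

Drop type A once their profitability E₂/h₂ falls below the rate achievable on type E alone: E₂/h₂ = λE₁/(1 + λh₁).
Solve for λ: λE₁h₂ = E₂(1 + λh₁) → λ(E₁h₂ − E₂h₁) = E₂ → λ = E₂/(E₁h₂ − E₂h₁).
λ = 6.72/(37.7×30.1 − 6.72×28.8) = 6.72/941.2 = 0.00714 per s.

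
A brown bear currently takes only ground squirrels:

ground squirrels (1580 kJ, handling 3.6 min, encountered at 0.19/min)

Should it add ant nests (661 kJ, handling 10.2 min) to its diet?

Intake rate on the current diet: R = (0.19×1580) / (1 + 0.19×3.6) = 300.2/1.684 = 178.3 kJ/min.
ant nests: E/h = 661/10.2 = 64.8 kJ/min.
Since 64.8 < R, time spent handling ant nests is better spent searching.

No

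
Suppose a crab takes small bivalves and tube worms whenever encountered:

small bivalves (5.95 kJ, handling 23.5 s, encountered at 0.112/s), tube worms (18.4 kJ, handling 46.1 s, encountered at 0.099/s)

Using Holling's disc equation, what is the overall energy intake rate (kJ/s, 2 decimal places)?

Energy encountered per unit search time: 0.112×5.95 + 0.099×18.4 = 2.488 kJ/s.
Handling time per unit search time: 0.112×23.5 + 0.099×46.1 = 7.196.
Rate = 2.488/(1 + 7.196) = 0.3036 kJ/s.

0.30 kJ/s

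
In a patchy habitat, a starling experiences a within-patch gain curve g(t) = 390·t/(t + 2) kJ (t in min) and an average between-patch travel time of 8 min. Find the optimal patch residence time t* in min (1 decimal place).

4.0 min

By the marginal value theorem, leave when the instantaneous gain rate g'(t) equals the habitat-wide average g(t)/(T + t).
g'(t) = 390·2/(t + 2)². Setting 390·2/(t+2)² = 390t/[(t+2)(8+t)] gives 2(8+t) = t(t+2), so t² = 2×8 = 16.
t* = √16 = 4 min.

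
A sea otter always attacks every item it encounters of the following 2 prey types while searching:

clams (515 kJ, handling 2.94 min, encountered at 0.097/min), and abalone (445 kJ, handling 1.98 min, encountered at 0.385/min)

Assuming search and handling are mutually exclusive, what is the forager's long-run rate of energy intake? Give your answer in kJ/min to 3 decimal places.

Energy encountered per unit search time: 0.097×515 + 0.385×445 = 221.3 kJ/min.
Handling time per unit search time: 0.097×2.94 + 0.385×1.98 = 1.047.
Rate = 221.3/(1 + 1.047) = 108.1 kJ/min.

108.074 kJ/min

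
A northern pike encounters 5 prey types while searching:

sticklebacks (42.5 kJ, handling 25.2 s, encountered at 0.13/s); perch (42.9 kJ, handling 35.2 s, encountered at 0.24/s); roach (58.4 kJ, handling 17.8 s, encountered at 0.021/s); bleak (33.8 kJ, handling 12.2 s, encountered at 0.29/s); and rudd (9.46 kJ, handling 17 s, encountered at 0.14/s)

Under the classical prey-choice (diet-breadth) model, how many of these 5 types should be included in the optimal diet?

Profitabilities (E/h, kJ/s): roach 3.28, bleak 2.77, sticklebacks 1.69, perch 1.22, rudd 0.556. Add prey in this order while the next type's profitability exceeds the intake rate on those already taken.
Rate on top 1: 0.8927. bleak: 2.77 > 0.8927 → include.
Rate on top 2: 2.245. sticklebacks: 1.69 < 2.245 → exclude; stop.
Optimal diet: roach, bleak — 2 of 5 types.

2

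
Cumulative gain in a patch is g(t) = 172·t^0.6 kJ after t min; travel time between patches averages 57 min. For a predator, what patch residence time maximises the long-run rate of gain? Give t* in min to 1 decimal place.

85.5 min

Optimal t* satisfies g'(t*) = g(t*)/(T + t*).
g'(t) = 0.6·172·t^-0.4. Setting 0.6·172·t^-0.4 = 172·t^0.6/(57+t) gives 0.6(57+t) = t, so 0.40·t = 0.6×57.
t* = 0.6×57/0.40 = 85.5 min.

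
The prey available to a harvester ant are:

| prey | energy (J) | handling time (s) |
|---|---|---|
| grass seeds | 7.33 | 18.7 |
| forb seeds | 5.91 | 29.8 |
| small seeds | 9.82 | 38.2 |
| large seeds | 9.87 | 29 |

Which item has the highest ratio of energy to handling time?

Profitability E/h (J/s): grass seeds = 7.33/18.7 = 0.392, forb seeds = 5.91/29.8 = 0.198, small seeds = 9.82/38.2 = 0.257, large seeds = 9.87/29 = 0.34.
Ranked: grass seeds > large seeds > small seeds > forb seeds.

grass seeds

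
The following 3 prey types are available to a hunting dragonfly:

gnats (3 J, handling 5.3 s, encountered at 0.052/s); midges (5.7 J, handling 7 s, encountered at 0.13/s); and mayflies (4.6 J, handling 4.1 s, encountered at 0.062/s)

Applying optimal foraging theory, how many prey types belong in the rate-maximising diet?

3

Profitabilities (E/h, J/s): mayflies 1.12, midges 0.814, gnats 0.566. Add prey in this order while the next type's profitability exceeds the intake rate on those already taken.
Rate on top 1: 0.2274. midges: 0.814 > 0.2274 → include.
Rate on top 2: 0.4742. gnats: 0.566 > 0.4742 → include.
Optimal diet: mayflies, midges, gnats — 3 of 3 types.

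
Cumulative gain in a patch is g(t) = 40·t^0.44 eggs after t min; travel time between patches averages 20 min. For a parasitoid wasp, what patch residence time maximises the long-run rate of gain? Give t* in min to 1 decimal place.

By the marginal value theorem, leave when the instantaneous gain rate g'(t) equals the habitat-wide average g(t)/(T + t).
g'(t) = 0.44·40·t^-0.56. Setting 0.44·40·t^-0.56 = 40·t^0.44/(20+t) gives 0.44(20+t) = t, so 0.56·t = 0.44×20.
t* = 0.44×20/0.56 = 15.71 min.

15.7 min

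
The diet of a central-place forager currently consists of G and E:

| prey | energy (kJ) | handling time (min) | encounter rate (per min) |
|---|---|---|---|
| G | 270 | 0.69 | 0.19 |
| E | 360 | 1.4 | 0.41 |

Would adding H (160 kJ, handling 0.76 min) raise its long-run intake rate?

Yes

On G and E alone, R = ΣλE/(1+Σλh) = 198.9/1.705 = 116.7 kJ/min.
H: E/h = 160/0.76 = 210.5 kJ/min.
Since 210.5 > R, including H increases the long-run rate.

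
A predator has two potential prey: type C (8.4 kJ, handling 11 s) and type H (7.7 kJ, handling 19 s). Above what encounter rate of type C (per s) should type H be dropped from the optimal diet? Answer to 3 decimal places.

Drop type H once their profitability E₂/h₂ falls below the rate achievable on type C alone: E₂/h₂ = λE₁/(1 + λh₁).
Solve for λ: λE₁h₂ = E₂(1 + λh₁) → λ(E₁h₂ − E₂h₁) = E₂ → λ = E₂/(E₁h₂ − E₂h₁).
λ = 7.7/(8.4×19 − 7.7×11) = 7.7/74.9 = 0.1028 per s.

0.103 per s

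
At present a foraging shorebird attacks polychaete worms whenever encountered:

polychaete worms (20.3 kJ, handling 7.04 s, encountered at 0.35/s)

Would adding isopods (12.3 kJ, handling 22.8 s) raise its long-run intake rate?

Intake rate on the current diet: R = (0.35×20.3) / (1 + 0.35×7.04) = 7.105/3.464 = 2.051 kJ/s.
Profitability of isopods: 12.3/22.8 = 0.5395 kJ/s.
Since 0.5395 < R, time spent handling isopods is better spent searching.

No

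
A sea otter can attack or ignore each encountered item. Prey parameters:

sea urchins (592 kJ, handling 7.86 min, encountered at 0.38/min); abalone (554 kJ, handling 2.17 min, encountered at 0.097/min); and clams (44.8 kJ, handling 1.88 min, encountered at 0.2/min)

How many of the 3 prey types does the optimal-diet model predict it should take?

Profitabilities (E/h, kJ/min): abalone 255, sea urchins 75.3, clams 23.8. Add prey in this order while the next type's profitability exceeds the intake rate on those already taken.
Rate on top 1: 44.39. sea urchins: 75.3 > 44.39 → include.
Rate on top 2: 66.4. clams: 23.8 < 66.4 → exclude; stop.
Optimal diet: abalone, sea urchins — 2 of 3 types.

2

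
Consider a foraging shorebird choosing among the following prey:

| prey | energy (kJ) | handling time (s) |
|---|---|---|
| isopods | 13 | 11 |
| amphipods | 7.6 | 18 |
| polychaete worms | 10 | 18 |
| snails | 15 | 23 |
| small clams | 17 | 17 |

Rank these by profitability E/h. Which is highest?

Profitability E/h (kJ/s): isopods = 13/11 = 1.18, amphipods = 7.6/18 = 0.422, polychaete worms = 10/18 = 0.556, snails = 15/23 = 0.652, small clams = 17/17 = 1.
Ranked: isopods > small clams > snails > polychaete worms > amphipods.

isopods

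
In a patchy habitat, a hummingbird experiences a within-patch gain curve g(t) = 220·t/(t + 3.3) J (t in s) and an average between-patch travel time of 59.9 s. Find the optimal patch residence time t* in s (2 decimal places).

14.06 s

By the marginal value theorem, leave when the instantaneous gain rate g'(t) equals the habitat-wide average g(t)/(T + t).
g'(t) = 220·3.3/(t + 3.3)². Setting 220·3.3/(t+3.3)² = 220t/[(t+3.3)(59.9+t)] gives 3.3(59.9+t) = t(t+3.3), so t² = 3.3×59.9 = 197.7.
t* = √197.7 = 14.06 s.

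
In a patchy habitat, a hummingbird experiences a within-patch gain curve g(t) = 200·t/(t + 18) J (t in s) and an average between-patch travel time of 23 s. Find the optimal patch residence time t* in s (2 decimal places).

By the marginal value theorem, leave when the instantaneous gain rate g'(t) equals the habitat-wide average g(t)/(T + t).
g'(t) = 200·18/(t + 18)². Setting 200·18/(t+18)² = 200t/[(t+18)(23+t)] gives 18(23+t) = t(t+18), so t² = 18×23 = 414.
t* = √414 = 20.35 s.

20.35 s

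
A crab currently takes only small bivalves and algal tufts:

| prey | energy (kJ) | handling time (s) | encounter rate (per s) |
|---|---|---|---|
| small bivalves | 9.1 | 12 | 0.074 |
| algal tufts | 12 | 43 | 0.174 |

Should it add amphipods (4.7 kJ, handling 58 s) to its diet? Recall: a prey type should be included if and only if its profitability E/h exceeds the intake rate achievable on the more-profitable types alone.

No

Intake rate on the current diet: R = (0.074×9.1 + 0.174×12) / (1 + 0.074×12 + 0.174×43) = 2.761/9.37 = 0.2947 kJ/s.
amphipods: E/h = 4.7/58 = 0.08103 kJ/s.
Since 0.08103 < R, time spent handling amphipods is better spent searching.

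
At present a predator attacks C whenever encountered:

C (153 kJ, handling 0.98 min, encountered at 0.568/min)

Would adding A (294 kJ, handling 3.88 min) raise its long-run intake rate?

Intake rate on the current diet: R = (0.568×153) / (1 + 0.568×0.98) = 86.9/1.557 = 55.83 kJ/min.
A: E/h = 294/3.88 = 75.77 kJ/min.
75.77 > 55.83, so adding A raises the average — include it.

Yes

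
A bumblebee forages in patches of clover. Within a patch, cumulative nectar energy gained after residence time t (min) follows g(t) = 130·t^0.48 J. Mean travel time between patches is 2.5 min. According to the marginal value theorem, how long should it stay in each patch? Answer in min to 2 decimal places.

By the marginal value theorem, leave when the instantaneous gain rate g'(t) equals the habitat-wide average g(t)/(T + t).
g'(t) = 0.48·130·t^-0.52. Setting 0.48·130·t^-0.52 = 130·t^0.48/(2.5+t) gives 0.48(2.5+t) = t, so 0.52·t = 0.48×2.5.
t* = 0.48×2.5/0.52 = 2.308 min.

2.31 min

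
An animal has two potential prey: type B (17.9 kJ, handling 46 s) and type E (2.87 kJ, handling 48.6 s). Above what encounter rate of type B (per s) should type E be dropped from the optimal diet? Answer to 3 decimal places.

0.004 per s

The zero-one rule: include type E iff E₂/h₂ > λE₁/(1+λh₁). Equality gives the switch point.
λE₁h₂ = E₂ + λE₂h₁ ⇒ λ = E₂/(E₁h₂ − E₂h₁) = 2.87/(869.9 − 132) = 0.003889 per s.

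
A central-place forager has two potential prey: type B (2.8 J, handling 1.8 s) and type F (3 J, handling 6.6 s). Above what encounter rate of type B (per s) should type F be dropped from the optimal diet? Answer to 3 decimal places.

Drop type F once their profitability E₂/h₂ falls below the rate achievable on type B alone: E₂/h₂ = λE₁/(1 + λh₁).
Solve for λ: λE₁h₂ = E₂(1 + λh₁) → λ(E₁h₂ − E₂h₁) = E₂ → λ = E₂/(E₁h₂ − E₂h₁).
λ = 3/(2.8×6.6 − 3×1.8) = 3/13.08 = 0.2294 per s.

0.229 per s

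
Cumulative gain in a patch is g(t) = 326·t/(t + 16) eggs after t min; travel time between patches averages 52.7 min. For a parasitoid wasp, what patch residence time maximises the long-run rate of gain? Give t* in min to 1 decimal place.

29.0 min

Optimal t* satisfies g'(t*) = g(t*)/(T + t*).
g'(t) = 326·16/(t + 16)². Setting 326·16/(t+16)² = 326t/[(t+16)(52.7+t)] gives 16(52.7+t) = t(t+16), so t² = 16×52.7 = 843.2.
t* = √843.2 = 29.04 min.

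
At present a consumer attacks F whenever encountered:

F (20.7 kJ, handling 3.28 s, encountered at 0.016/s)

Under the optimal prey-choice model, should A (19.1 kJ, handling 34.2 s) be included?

Intake rate on the current diet: R = (0.016×20.7) / (1 + 0.016×3.28) = 0.3312/1.052 = 0.3147 kJ/s.
Profitability of A: 19.1/34.2 = 0.5585 kJ/s.
0.5585 > 0.3147, so adding A raises the average — include it.

Yes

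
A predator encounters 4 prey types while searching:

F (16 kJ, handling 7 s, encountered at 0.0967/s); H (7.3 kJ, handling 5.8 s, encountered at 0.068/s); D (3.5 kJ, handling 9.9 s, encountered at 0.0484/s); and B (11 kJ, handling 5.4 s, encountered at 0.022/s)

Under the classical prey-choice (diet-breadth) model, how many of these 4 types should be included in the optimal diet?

Profitabilities (E/h, kJ/s): F 2.29, B 2.04, H 1.26, D 0.354. Add prey in this order while the next type's profitability exceeds the intake rate on those already taken.
Rate on top 1: 0.9227. B: 2.04 > 0.9227 → include.
Rate on top 2: 0.9964. H: 1.26 > 0.9964 → include.
Rate on top 3: 1.044. D: 0.354 < 1.044 → exclude; stop.
Optimal diet: F, B, H — 3 of 4 types.

3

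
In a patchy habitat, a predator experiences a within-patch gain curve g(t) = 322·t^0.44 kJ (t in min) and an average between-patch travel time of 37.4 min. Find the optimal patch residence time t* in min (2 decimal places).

29.39 min

By the marginal value theorem, leave when the instantaneous gain rate g'(t) equals the habitat-wide average g(t)/(T + t).
g'(t) = 0.44·322·t^-0.56. Setting 0.44·322·t^-0.56 = 322·t^0.44/(37.4+t) gives 0.44(37.4+t) = t, so 0.56·t = 0.44×37.4.
t* = 0.44×37.4/0.56 = 29.39 min.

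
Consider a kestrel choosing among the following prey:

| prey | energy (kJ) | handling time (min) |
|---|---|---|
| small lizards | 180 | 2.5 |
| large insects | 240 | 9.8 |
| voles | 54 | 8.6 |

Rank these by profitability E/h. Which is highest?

In descending order of E/h:
small lizards: 180/2.5 = 72 kJ/min
large insects: 240/9.8 = 24.5 kJ/min
voles: 54/8.6 = 6.28 kJ/min

small lizards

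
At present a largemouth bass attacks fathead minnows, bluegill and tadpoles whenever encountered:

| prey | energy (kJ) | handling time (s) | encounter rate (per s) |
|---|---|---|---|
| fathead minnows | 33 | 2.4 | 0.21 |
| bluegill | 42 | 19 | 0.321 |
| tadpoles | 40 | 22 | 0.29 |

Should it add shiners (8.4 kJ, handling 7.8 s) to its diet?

Intake rate on the current diet: R = (0.21×33 + 0.321×42 + 0.29×40) / (1 + 0.21×2.4 + 0.321×19 + 0.29×22) = 32.01/13.98 = 2.289 kJ/s.
Profitability of shiners: 8.4/7.8 = 1.077 kJ/s.
Since 1.077 < R, time spent handling shiners is better spent searching.

No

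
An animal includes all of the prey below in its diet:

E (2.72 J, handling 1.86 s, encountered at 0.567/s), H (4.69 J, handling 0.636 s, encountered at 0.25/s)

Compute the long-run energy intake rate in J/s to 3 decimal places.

Energy encountered per unit search time: 0.567×2.72 + 0.25×4.69 = 2.715 J/s.
Handling time per unit search time: 0.567×1.86 + 0.25×0.636 = 1.214.
Rate = 2.715/(1 + 1.214) = 1.226 J/s.

1.226 J/s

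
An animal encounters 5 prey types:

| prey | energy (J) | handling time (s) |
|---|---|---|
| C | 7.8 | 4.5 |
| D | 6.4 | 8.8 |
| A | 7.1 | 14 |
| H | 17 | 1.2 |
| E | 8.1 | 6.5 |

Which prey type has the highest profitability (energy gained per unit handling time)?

H

Profitability E/h (J/s): C = 7.8/4.5 = 1.73, D = 6.4/8.8 = 0.727, A = 7.1/14 = 0.507, H = 17/1.2 = 14.2, E = 8.1/6.5 = 1.25.
Ranked: H > C > E > D > A.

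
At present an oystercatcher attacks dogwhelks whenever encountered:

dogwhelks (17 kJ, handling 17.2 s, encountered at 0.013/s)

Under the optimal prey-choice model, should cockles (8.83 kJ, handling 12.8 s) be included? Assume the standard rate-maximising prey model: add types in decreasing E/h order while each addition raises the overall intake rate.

Yes

Intake rate on the current diet: R = (0.013×17) / (1 + 0.013×17.2) = 0.221/1.224 = 0.1806 kJ/s.
Profitability of cockles: 8.83/12.8 = 0.6898 kJ/s.
0.6898 > 0.1806, so adding cockles raises the average — include it.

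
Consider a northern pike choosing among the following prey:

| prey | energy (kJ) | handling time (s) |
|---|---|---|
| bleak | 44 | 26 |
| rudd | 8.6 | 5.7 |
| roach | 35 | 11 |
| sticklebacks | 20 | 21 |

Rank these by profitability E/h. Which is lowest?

In descending order of E/h:
roach: 35/11 = 3.18 kJ/s
bleak: 44/26 = 1.69 kJ/s
rudd: 8.6/5.7 = 1.51 kJ/s
sticklebacks: 20/21 = 0.952 kJ/s

sticklebacks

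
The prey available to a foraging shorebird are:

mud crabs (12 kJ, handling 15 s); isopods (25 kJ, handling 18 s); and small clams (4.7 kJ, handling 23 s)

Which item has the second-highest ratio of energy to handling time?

In descending order of E/h:
isopods: 25/18 = 1.39 kJ/s
mud crabs: 12/15 = 0.8 kJ/s
small clams: 4.7/23 = 0.204 kJ/s

mud crabs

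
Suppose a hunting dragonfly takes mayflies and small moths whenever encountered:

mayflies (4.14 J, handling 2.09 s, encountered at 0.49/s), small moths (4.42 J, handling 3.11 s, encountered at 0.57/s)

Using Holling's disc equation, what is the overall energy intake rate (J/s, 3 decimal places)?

R = Σλ_iE_i / (1 + Σλ_ih_i)
Numerator: 0.49×4.14 + 0.57×4.42 = 4.548
Denominator: 1 + 0.49×2.09 + 0.57×3.11 = 3.797
R = 4.548/3.797 = 1.198 J/s

1.198 J/s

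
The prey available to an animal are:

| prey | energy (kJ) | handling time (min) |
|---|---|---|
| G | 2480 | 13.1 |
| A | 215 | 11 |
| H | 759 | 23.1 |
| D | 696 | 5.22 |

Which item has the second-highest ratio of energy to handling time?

Profitability E/h (kJ/min): G = 2480/13.1 = 189, A = 215/11 = 19.5, H = 759/23.1 = 32.9, D = 696/5.22 = 133.
Ranked: G > D > H > A.

D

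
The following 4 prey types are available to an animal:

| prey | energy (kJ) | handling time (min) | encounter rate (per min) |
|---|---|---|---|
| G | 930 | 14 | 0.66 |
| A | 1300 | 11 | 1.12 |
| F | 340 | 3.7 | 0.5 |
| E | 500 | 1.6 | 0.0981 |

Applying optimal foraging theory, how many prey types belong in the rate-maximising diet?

2

E/h in descending order: E 312, A 118, F 91.9, G 66.4 kJ/min. The optimal diet is the largest prefix of this list for which every included type satisfies E_i/h_i > R on the types above it.
Rate on top 1: 42.4. A: 118 > 42.4 → include.
Rate on top 2: 111.7. F: 91.9 < 111.7 → exclude; stop.
Optimal diet: E, A — 2 of 4 types.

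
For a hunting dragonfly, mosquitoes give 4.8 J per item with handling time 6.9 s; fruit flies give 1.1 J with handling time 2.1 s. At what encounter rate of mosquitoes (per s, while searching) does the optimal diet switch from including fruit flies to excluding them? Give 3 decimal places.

At the threshold, the rate on mosquitoes alone equals the profitability of fruit flies: λ·4.8/(1 + λ·6.9) = 1.1/2.1 = 0.5238.
Rearranging, λ(4.8 − 0.5238×6.9) = 0.5238, so λ = 0.5238/1.186 = 0.4418 per s.

0.442 per s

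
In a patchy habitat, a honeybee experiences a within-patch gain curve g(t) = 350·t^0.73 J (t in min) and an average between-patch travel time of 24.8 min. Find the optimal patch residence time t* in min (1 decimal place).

By the marginal value theorem, leave when the instantaneous gain rate g'(t) equals the habitat-wide average g(t)/(T + t).
g'(t) = 0.73·350·t^-0.27. Setting 0.73·350·t^-0.27 = 350·t^0.73/(24.8+t) gives 0.73(24.8+t) = t, so 0.27·t = 0.73×24.8.
t* = 0.73×24.8/0.27 = 67.05 min.

67.1 min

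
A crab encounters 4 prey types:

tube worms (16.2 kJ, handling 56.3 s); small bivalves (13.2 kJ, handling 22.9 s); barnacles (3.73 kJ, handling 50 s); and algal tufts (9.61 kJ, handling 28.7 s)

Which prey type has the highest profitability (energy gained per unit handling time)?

In descending order of E/h:
small bivalves: 13.2/22.9 = 0.576 kJ/s
algal tufts: 9.61/28.7 = 0.335 kJ/s
tube worms: 16.2/56.3 = 0.288 kJ/s
barnacles: 3.73/50 = 0.0746 kJ/s

small bivalves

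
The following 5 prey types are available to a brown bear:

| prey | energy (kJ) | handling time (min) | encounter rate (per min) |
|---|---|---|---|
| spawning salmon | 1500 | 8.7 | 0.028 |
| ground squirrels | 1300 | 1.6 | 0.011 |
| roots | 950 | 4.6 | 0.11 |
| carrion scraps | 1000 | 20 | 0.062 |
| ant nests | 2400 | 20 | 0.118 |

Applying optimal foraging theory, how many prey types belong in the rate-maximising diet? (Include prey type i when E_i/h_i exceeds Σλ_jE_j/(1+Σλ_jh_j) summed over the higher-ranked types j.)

4

Profitabilities (E/h, kJ/min): ground squirrels 812, roots 207, spawning salmon 172, ant nests 120, carrion scraps 50. Add prey in this order while the next type's profitability exceeds the intake rate on those already taken.
Rate on top 1: 14.05. roots: 207 > 14.05 → include.
Rate on top 2: 77.97. spawning salmon: 172 > 77.97 → include.
Rate on top 3: 90.99. ant nests: 120 > 90.99 → include.
Rate on top 4: 107.6. carrion scraps: 50 < 107.6 → exclude; stop.
Optimal diet: ground squirrels, roots, spawning salmon, ant nests — 4 of 5 types.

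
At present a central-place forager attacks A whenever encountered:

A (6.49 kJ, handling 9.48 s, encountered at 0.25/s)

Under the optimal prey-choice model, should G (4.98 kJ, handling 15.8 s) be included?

Current rate: (0.25×6.49)/(1 + 0.25×9.48) = 0.4815 kJ/s.
G: E/h = 4.98/15.8 = 0.3152 kJ/s.
0.3152 < 0.4815, so adding G would lower the average — exclude it.

No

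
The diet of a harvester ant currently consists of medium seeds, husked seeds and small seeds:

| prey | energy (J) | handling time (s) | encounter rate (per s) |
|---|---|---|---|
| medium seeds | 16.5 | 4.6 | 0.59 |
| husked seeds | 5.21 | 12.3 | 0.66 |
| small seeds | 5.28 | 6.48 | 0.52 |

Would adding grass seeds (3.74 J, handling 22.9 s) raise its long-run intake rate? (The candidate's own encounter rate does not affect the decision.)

Intake rate on the current diet: R = (0.59×16.5 + 0.66×5.21 + 0.52×5.28) / (1 + 0.59×4.6 + 0.66×12.3 + 0.52×6.48) = 15.92/15.2 = 1.047 J/s.
Profitability of grass seeds: 3.74/22.9 = 0.1633 J/s.
0.1633 < 1.047, so adding grass seeds would lower the average — exclude it.

No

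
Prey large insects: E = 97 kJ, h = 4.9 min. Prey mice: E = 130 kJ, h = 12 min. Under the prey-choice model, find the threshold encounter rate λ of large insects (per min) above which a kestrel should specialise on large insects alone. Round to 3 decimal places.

Drop mice once their profitability E₂/h₂ falls below the rate achievable on large insects alone: E₂/h₂ = λE₁/(1 + λh₁).
Solve for λ: λE₁h₂ = E₂(1 + λh₁) → λ(E₁h₂ − E₂h₁) = E₂ → λ = E₂/(E₁h₂ − E₂h₁).
λ = 130/(97×12 − 130×4.9) = 130/527 = 0.2467 per min.

0.247 per min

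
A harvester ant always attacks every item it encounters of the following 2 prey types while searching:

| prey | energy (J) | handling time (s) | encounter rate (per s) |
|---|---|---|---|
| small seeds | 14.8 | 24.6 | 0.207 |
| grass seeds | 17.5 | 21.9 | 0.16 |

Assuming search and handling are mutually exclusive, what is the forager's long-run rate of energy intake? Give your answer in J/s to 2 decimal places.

Energy encountered per unit search time: 0.207×14.8 + 0.16×17.5 = 5.864 J/s.
Handling time per unit search time: 0.207×24.6 + 0.16×21.9 = 8.596.
Rate = 5.864/(1 + 8.596) = 0.611 J/s.

0.61 J/s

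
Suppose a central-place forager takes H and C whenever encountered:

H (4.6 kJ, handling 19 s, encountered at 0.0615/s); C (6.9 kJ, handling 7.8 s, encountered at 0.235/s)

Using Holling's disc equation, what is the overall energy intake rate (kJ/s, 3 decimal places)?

0.476 kJ/s

Energy encountered per unit search time: 0.0615×4.6 + 0.235×6.9 = 1.904 kJ/s.
Handling time per unit search time: 0.0615×19 + 0.235×7.8 = 3.002.
Rate = 1.904/(1 + 3.002) = 0.4759 kJ/s.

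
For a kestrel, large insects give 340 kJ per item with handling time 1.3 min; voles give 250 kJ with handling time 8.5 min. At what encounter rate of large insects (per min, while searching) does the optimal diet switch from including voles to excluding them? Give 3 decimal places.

0.097 per min

At the threshold, the rate on large insects alone equals the profitability of voles: λ·340/(1 + λ·1.3) = 250/8.5 = 29.41.
Rearranging, λ(340 − 29.41×1.3) = 29.41, so λ = 29.41/301.8 = 0.09747 per min.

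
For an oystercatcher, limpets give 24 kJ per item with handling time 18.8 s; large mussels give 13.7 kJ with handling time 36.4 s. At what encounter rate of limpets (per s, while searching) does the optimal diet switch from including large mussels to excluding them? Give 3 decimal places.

Drop large mussels once their profitability E₂/h₂ falls below the rate achievable on limpets alone: E₂/h₂ = λE₁/(1 + λh₁).
Solve for λ: λE₁h₂ = E₂(1 + λh₁) → λ(E₁h₂ − E₂h₁) = E₂ → λ = E₂/(E₁h₂ − E₂h₁).
λ = 13.7/(24×36.4 − 13.7×18.8) = 13.7/616 = 0.02224 per s.

0.022 per s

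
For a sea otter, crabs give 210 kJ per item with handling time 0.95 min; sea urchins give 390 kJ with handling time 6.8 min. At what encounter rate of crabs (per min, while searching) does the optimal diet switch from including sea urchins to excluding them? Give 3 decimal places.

At the threshold, the rate on crabs alone equals the profitability of sea urchins: λ·210/(1 + λ·0.95) = 390/6.8 = 57.35.
Rearranging, λ(210 − 57.35×0.95) = 57.35, so λ = 57.35/155.5 = 0.3688 per min.

0.369 per min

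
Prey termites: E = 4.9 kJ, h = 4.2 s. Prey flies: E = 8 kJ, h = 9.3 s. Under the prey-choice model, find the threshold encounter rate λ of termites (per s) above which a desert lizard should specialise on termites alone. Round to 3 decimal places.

The zero-one rule: include flies iff E₂/h₂ > λE₁/(1+λh₁). Equality gives the switch point.
λE₁h₂ = E₂ + λE₂h₁ ⇒ λ = E₂/(E₁h₂ − E₂h₁) = 8/(45.57 − 33.6) = 0.6683 per s.

0.668 per s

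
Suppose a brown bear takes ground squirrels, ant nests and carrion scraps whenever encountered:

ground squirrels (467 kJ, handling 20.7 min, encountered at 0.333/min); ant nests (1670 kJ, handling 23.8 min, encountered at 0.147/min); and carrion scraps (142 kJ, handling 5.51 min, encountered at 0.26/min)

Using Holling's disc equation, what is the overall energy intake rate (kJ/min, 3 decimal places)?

R = Σλ_iE_i / (1 + Σλ_ih_i)
Numerator: 0.333×467 + 0.147×1670 + 0.26×142 = 437.9
Denominator: 1 + 0.333×20.7 + 0.147×23.8 + 0.26×5.51 = 12.82
R = 437.9/12.82 = 34.15 kJ/min

34.148 kJ/min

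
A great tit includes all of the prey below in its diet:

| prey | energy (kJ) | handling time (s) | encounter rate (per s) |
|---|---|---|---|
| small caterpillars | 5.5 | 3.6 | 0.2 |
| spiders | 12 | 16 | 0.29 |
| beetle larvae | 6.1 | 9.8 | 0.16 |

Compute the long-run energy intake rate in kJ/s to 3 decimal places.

R = (0.2×5.5 + 0.29×12 + 0.16×6.1) / (1 + 0.2×3.6 + 0.29×16 + 0.16×9.8) = 5.556/7.928 = 0.7008 kJ/s.

0.701 kJ/s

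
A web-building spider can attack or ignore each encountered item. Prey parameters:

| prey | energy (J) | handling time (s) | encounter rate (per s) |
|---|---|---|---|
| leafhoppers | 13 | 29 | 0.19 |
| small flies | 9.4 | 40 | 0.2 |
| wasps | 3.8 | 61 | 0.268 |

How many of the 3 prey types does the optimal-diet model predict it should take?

E/h in descending order: leafhoppers 0.448, small flies 0.235, wasps 0.0623 J/s. The optimal diet is the largest prefix of this list for which every included type satisfies E_i/h_i > R on the types above it.
Rate on top 1: 0.3794. small flies: 0.235 < 0.3794 → exclude; stop.
Optimal diet: leafhoppers — 1 of 3 types.

1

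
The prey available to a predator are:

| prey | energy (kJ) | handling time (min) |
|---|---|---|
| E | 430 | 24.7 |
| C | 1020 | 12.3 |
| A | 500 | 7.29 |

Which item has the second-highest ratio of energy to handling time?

Profitability E/h (kJ/min): E = 430/24.7 = 17.4, C = 1020/12.3 = 82.9, A = 500/7.29 = 68.6.
Ranked: C > A > E.

A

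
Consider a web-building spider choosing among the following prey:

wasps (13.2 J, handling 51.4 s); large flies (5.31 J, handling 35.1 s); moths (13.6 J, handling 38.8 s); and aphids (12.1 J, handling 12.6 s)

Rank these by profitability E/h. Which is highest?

In descending order of E/h:
aphids: 12.1/12.6 = 0.96 J/s
moths: 13.6/38.8 = 0.351 J/s
wasps: 13.2/51.4 = 0.257 J/s
large flies: 5.31/35.1 = 0.151 J/s

aphids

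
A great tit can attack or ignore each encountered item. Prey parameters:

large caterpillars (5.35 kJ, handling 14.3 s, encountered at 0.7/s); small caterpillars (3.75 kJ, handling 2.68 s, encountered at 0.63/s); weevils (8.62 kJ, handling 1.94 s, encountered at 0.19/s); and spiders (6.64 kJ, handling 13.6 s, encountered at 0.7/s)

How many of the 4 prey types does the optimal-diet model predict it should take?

E/h in descending order: weevils 4.44, small caterpillars 1.4, spiders 0.488, large caterpillars 0.374 kJ/s. The optimal diet is the largest prefix of this list for which every included type satisfies E_i/h_i > R on the types above it.
Rate on top 1: 1.197. small caterpillars: 1.4 > 1.197 → include.
Rate on top 2: 1.309. spiders: 0.488 < 1.309 → exclude; stop.
Optimal diet: weevils, small caterpillars — 2 of 4 types.

2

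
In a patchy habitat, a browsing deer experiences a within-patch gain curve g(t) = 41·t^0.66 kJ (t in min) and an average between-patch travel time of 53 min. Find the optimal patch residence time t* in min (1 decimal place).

Optimal t* satisfies g'(t*) = g(t*)/(T + t*).
g'(t) = 0.66·41·t^-0.34. Setting 0.66·41·t^-0.34 = 41·t^0.66/(53+t) gives 0.66(53+t) = t, so 0.34·t = 0.66×53.
t* = 0.66×53/0.34 = 102.9 min.

102.9 min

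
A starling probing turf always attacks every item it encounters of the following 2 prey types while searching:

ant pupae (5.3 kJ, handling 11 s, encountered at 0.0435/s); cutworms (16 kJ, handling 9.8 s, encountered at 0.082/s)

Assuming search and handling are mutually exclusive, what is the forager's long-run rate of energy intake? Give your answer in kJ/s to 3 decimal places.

R = (0.0435×5.3 + 0.082×16) / (1 + 0.0435×11 + 0.082×9.8) = 1.543/2.282 = 0.6759 kJ/s.

0.676 kJ/s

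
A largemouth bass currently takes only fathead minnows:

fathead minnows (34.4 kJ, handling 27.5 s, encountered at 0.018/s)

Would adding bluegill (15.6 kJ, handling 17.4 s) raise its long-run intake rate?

Current rate: (0.018×34.4)/(1 + 0.018×27.5) = 0.4142 kJ/s.
bluegill: E/h = 15.6/17.4 = 0.8966 kJ/s.
Since 0.8966 > R, including bluegill increases the long-run rate.

Yes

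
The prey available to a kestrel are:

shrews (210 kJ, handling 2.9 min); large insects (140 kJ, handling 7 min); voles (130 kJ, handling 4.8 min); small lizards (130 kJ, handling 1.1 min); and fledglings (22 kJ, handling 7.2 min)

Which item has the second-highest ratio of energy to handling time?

In descending order of E/h:
small lizards: 130/1.1 = 118 kJ/min
shrews: 210/2.9 = 72.4 kJ/min
voles: 130/4.8 = 27.1 kJ/min
large insects: 140/7 = 20 kJ/min
fledglings: 22/7.2 = 3.06 kJ/min

shrews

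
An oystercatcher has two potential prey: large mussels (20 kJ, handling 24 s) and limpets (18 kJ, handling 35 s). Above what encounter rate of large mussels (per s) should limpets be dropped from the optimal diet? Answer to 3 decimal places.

Drop limpets once their profitability E₂/h₂ falls below the rate achievable on large mussels alone: E₂/h₂ = λE₁/(1 + λh₁).
Solve for λ: λE₁h₂ = E₂(1 + λh₁) → λ(E₁h₂ − E₂h₁) = E₂ → λ = E₂/(E₁h₂ − E₂h₁).
λ = 18/(20×35 − 18×24) = 18/268 = 0.06716 per s.

0.067 per s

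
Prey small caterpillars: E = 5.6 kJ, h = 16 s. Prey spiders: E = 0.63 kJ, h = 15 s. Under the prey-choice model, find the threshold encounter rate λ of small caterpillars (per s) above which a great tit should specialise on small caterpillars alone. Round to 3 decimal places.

0.009 per s

At the threshold, the rate on small caterpillars alone equals the profitability of spiders: λ·5.6/(1 + λ·16) = 0.63/15 = 0.042.
Rearranging, λ(5.6 − 0.042×16) = 0.042, so λ = 0.042/4.928 = 0.008523 per s.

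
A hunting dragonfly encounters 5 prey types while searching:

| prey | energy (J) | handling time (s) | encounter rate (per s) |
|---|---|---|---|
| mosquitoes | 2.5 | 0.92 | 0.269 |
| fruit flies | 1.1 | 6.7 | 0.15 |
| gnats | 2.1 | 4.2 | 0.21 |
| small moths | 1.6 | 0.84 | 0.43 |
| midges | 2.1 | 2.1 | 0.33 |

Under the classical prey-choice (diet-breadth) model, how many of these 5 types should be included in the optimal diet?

Rank by E/h (J/s): mosquitoes 2.72, small moths 1.9, midges 1, gnats 0.5, fruit flies 0.164. Include each in turn until the next type's E/h falls below the running intake rate.
Rate on top 1: 0.5391. small moths: 1.9 > 0.5391 → include.
Rate on top 2: 0.8457. midges: 1 > 0.8457 → include.
Rate on top 3: 0.8922. gnats: 0.5 < 0.8922 → exclude; stop.
Optimal diet: mosquitoes, small moths, midges — 3 of 5 types.

3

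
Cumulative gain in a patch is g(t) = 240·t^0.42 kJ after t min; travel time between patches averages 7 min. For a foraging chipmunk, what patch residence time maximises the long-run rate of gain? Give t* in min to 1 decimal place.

Optimal t* satisfies g'(t*) = g(t*)/(T + t*).
g'(t) = 0.42·240·t^-0.58. Setting 0.42·240·t^-0.58 = 240·t^0.42/(7+t) gives 0.42(7+t) = t, so 0.58·t = 0.42×7.
t* = 0.42×7/0.58 = 5.069 min.

5.1 min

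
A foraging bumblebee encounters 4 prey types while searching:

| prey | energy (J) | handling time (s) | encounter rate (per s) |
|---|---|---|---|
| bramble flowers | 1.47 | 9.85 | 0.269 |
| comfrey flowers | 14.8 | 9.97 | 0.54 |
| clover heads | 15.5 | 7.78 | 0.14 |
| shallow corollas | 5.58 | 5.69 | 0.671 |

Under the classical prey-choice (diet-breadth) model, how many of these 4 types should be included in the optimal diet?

Profitabilities (E/h, J/s): clover heads 1.99, comfrey flowers 1.48, shallow corollas 0.981, bramble flowers 0.149. Add prey in this order while the next type's profitability exceeds the intake rate on those already taken.
Rate on top 1: 1.039. comfrey flowers: 1.48 > 1.039 → include.
Rate on top 2: 1.36. shallow corollas: 0.981 < 1.36 → exclude; stop.
Optimal diet: clover heads, comfrey flowers — 2 of 4 types.

2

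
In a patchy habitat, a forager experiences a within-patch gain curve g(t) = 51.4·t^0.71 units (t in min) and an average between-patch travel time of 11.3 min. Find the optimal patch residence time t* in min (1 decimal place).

27.7 min

Maximise g(t)/(T+t): set derivative to zero → g'(t)(T+t) = g(t).
g'(t) = 0.71·51.4·t^-0.29. Setting 0.71·51.4·t^-0.29 = 51.4·t^0.71/(11.3+t) gives 0.71(11.3+t) = t, so 0.29·t = 0.71×11.3.
t* = 0.71×11.3/0.29 = 27.67 min.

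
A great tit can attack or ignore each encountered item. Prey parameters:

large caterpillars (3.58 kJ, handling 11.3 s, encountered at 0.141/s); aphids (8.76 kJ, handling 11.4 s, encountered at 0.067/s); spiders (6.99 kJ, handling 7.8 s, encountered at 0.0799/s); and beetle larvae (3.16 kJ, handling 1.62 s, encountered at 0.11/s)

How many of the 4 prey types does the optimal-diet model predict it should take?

Profitabilities (E/h, kJ/s): beetle larvae 1.95, spiders 0.896, aphids 0.768, large caterpillars 0.317. Add prey in this order while the next type's profitability exceeds the intake rate on those already taken.
Rate on top 1: 0.295. spiders: 0.896 > 0.295 → include.
Rate on top 2: 0.503. aphids: 0.768 > 0.503 → include.
Rate on top 3: 0.582. large caterpillars: 0.317 < 0.582 → exclude; stop.
Optimal diet: beetle larvae, spiders, aphids — 3 of 4 types.

3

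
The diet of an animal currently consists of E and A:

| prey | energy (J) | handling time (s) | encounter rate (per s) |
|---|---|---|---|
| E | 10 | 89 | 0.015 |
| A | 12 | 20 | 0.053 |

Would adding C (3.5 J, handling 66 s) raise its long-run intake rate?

Intake rate on the current diet: R = (0.015×10 + 0.053×12) / (1 + 0.015×89 + 0.053×20) = 0.786/3.395 = 0.2315 J/s.
Profitability of C: 3.5/66 = 0.05303 J/s.
0.05303 < 0.2315, so adding C would lower the average — exclude it.

No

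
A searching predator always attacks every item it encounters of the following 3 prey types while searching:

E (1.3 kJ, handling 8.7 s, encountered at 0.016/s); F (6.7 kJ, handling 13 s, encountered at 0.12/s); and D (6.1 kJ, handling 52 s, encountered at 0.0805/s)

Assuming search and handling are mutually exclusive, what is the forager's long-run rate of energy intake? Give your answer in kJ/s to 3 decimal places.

0.191 kJ/s

R = (0.016×1.3 + 0.12×6.7 + 0.0805×6.1) / (1 + 0.016×8.7 + 0.12×13 + 0.0805×52) = 1.316/6.885 = 0.1911 kJ/s.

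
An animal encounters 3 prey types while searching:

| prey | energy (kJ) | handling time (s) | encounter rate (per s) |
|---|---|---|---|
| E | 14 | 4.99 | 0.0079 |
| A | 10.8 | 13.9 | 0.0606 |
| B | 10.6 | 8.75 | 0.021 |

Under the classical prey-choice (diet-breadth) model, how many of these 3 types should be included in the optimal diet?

Rank by E/h (kJ/s): E 2.81, B 1.21, A 0.777. Include each in turn until the next type's E/h falls below the running intake rate.
Rate on top 1: 0.1064. B: 1.21 > 0.1064 → include.
Rate on top 2: 0.2724. A: 0.777 > 0.2724 → include.
Optimal diet: E, B, A — 3 of 3 types.

3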